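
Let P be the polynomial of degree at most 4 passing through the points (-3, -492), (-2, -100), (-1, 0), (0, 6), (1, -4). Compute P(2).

Forward differences of the values at x = -3, -2, -1, 0, 1:
  P  : -492  -100  0  6  -4
  Δ  : 392  100  6  -10
  Δ^2: -292  -94  -16
  Δ^3: 198  78
  Δ^4: -120
The fourth differences are constant, confirming degree 4.
Interpolating (Newton forward form) and evaluating at x = 2 gives P(2) = -72.

-72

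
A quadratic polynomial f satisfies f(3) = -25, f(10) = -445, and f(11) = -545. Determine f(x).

Write f(x) = ax^2 + bx + c. Substituting each data point gives a linear system:
  9a + 3b + c = -25
  100a + 10b + c = -445
  121a + 11b + c = -545
Solving the system yields a = -5, b = 5, c = 5.
So f(x) = -5x² + 5x + 5.
Check: f(10) = -445. ✓

f(x) = -5x^2 + 5x + 5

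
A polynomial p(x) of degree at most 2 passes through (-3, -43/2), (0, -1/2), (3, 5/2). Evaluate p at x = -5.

-91/2

Forward differences of the values at x = -3, 0, 3:
  p  : -43/2  -1/2  5/2
  Δ  : 21  3
  Δ^2: -18
The second differences are constant, confirming degree 2.
Interpolating (Newton forward form) and evaluating at x = -5 gives p(-5) = -91/2.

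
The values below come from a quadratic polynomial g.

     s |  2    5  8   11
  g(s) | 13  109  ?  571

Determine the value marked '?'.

295

On equispaced nodes a degree-2 polynomial has vanishing third forward difference, so
  - g(2) + 3·g(5) - 3·g(8) + g(11) = 0.
Substituting the known values and solving for g(8):
  -3·g(8) = -885
  g(8) = 295.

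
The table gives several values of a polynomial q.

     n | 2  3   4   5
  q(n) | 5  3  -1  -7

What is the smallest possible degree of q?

Forward differences of the values at n = 2, 3, 4, 5:
  q  : 5  3  -1  -7
  Δ  : -2  -4  -6
  Δ^2: -2  -2
  Δ^3: 0
The second differences are constant (-2) and nonzero, while all higher differences vanish, so the minimal degree is 2.

2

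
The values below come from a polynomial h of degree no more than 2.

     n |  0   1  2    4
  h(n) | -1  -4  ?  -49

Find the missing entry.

The 3 known points determine the degree-2 polynomial uniquely.
Write h(n) = an^2 + bn + c. Substituting each data point gives a linear system:
  c = -1
  a + b + c = -4
  16a + 4b + c = -49
Solving the system yields a = -3, b = 0, c = -1.
So h(n) = -3n^2 - 1.
Then h(2) = -13.

-13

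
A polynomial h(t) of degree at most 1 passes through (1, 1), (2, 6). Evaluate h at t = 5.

21

Using the Lagrange interpolation formula with nodes 1, 2:
  L_0(t) = (t - 2) / -1
  L_1(t) = (t - 1) / 1
Then h(t) = 1·L_0(t) + 6·L_1(t).
Expanding and collecting terms gives h(t) = 5t - 4.
Evaluating at t = 5: h(5) = 21.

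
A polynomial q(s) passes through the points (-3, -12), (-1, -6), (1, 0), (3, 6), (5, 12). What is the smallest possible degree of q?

Forward differences of the values at s = -3, -1, 1, 3, 5:
  q  : -12  -6  0  6  12
  Δ  : 6  6  6  6
  Δ^2: 0  0  0
  Δ^3: 0  0
  Δ^4: 0
The first differences are constant (6) and nonzero, while all higher differences vanish, so the minimal degree is 1.

1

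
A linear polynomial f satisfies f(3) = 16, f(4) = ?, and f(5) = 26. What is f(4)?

21

On equispaced nodes a degree-1 polynomial has vanishing second forward difference, so
  f(3) - 2·f(4) + f(5) = 0.
Substituting the known values and solving for f(4):
  -2·f(4) = -42
  f(4) = 21.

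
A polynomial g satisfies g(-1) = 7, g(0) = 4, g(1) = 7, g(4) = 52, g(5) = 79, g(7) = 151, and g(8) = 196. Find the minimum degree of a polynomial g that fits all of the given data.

Divided differences on the nodes -1, 0, 1, 4, 5, 7, 8:
  order 0: 7  4  7  52  79  151  196
  order 1: -3  3  15  27  36  45
  order 2: 3  3  3  3  3
  order 3: 0  0  0  0
  order 4: 0  0  0
  order 5: 0  0
  order 6: 0
The order-2 divided differences are all 3 (nonzero) and every higher order vanishes, so the data lies on a polynomial of degree exactly 2.

2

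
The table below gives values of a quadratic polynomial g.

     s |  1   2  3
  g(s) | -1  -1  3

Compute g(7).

Write g(s) = as^2 + bs + c. Substituting each data point gives a linear system:
  a + b + c = -1
  4a + 2b + c = -1
  9a + 3b + c = 3
Solving the system yields a = 2, b = -6, c = 3.
So g(s) = 2s^2 - 6s + 3.
Then g(7) = 59.

59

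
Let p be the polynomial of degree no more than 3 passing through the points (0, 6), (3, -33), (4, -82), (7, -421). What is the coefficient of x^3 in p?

Write p(x) = ax^3 + bx^2 + cx + d. Substituting each data point gives a linear system:
  d = 6
  27a + 9b + 3c + d = -33
  64a + 16b + 4c + d = -82
  343a + 49b + 7c + d = -421
Solving the system yields a = -1, b = -2, c = 2, d = 6.
So p(x) = -x^3 - 2x^2 + 2x + 6.
The leading coefficient is -1.

-1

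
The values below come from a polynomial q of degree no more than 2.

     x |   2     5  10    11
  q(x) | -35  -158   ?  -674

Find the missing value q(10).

The 3 known points determine the degree-2 polynomial uniquely.
Write q(x) = ax^2 + bx + c. Substituting each data point gives a linear system:
  4a + 2b + c = -35
  25a + 5b + c = -158
  121a + 11b + c = -674
Solving the system yields a = -5, b = -6, c = -3.
So q(x) = -5x^2 - 6x - 3.
Then q(10) = -563.

-563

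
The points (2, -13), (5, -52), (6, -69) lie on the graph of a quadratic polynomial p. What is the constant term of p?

Write p(s) = as^2 + bs + c. Substituting each data point gives a linear system:
  4a + 2b + c = -13
  25a + 5b + c = -52
  36a + 6b + c = -69
Solving the system yields a = -1, b = -6, c = 3.
So p(s) = -s^2 - 6s + 3.
The constant term is 3.

3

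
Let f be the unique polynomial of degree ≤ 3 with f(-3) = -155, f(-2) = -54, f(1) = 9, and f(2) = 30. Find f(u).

f(u) = 4u^3 - 4u^2 + 5u + 4

Using the Lagrange interpolation formula with nodes -3, -2, 1, 2:
  L_0(u) = (u + 2)(u - 1)(u - 2) / -20
  L_1(u) = (u + 3)(u - 1)(u - 2) / 12
  L_2(u) = (u + 3)(u + 2)(u - 2) / -12
  L_3(u) = (u + 3)(u + 2)(u - 1) / 20
Then f(u) = -155·L_0(u) - 54·L_1(u) + 9·L_2(u) + 30·L_3(u).
Expanding and collecting terms gives f(u) = 4u^3 - 4u^2 + 5u + 4.
Check: f(-3) = -155. ✓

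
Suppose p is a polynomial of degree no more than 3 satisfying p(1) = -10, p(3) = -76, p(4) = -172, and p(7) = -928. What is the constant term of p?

-4

Write p(u) = au^3 + bu^2 + cu + d. Substituting each data point gives a linear system:
  a + b + c + d = -10
  27a + 9b + 3c + d = -76
  64a + 16b + 4c + d = -172
  343a + 49b + 7c + d = -928
Solving the system yields a = -3, b = 3, c = -6, d = -4.
So p(u) = -3u^3 + 3u^2 - 6u - 4.
The constant term is -4.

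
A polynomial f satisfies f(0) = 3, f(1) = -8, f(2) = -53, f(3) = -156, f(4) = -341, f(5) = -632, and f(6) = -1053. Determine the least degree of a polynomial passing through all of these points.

3

Forward differences of the values at x = 0, 1, 2, 3, 4, 5, 6:
  f  : 3  -8  -53  -156  -341  -632  -1053
  Δ  : -11  -45  -103  -185  -291  -421
  Δ^2: -34  -58  -82  -106  -130
  Δ^3: -24  -24  -24  -24
  Δ^4: 0  0  0
  Δ^5: 0  0
  Δ^6: 0
The third differences are constant (-24) and nonzero, while all higher differences vanish, so the minimal degree is 3.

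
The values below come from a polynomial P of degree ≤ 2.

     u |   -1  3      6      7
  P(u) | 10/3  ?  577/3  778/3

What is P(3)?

The 3 known points determine the degree-2 polynomial uniquely.
Write P(u) = au^2 + bu + c. Substituting each data point gives a linear system:
  a - b + c = 10/3
  36a + 6b + c = 577/3
  49a + 7b + c = 778/3
Solving the system yields a = 5, b = 2, c = 1/3.
So P(u) = 5u² + 2u + 1/3.
Then P(3) = 154/3.

154/3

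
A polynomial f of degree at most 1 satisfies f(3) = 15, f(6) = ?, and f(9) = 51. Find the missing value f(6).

33

On equispaced nodes a degree-1 polynomial has vanishing second forward difference, so
  f(3) - 2·f(6) + f(9) = 0.
Substituting the known values and solving for f(6):
  -2·f(6) = -66
  f(6) = 33.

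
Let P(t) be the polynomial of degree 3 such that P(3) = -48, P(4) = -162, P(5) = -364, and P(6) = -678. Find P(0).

6

Write P(t) = at^3 + bt^2 + ct + d. Substituting each data point gives a linear system:
  27a + 9b + 3c + d = -48
  64a + 16b + 4c + d = -162
  125a + 25b + 5c + d = -364
  216a + 36b + 6c + d = -678
Solving the system yields a = -4, b = 4, c = 6, d = 6.
So P(t) = -4t³ + 4t² + 6t + 6.
Then P(0) = 6.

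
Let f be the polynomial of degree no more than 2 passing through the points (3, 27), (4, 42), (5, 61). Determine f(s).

Write f(s) = as^2 + bs + c. Substituting each data point gives a linear system:
  9a + 3b + c = 27
  16a + 4b + c = 42
  25a + 5b + c = 61
Solving the system yields a = 2, b = 1, c = 6.
So f(s) = 2s^2 + s + 6.
Check: f(4) = 42. ✓

f(s) = 2s^2 + s + 6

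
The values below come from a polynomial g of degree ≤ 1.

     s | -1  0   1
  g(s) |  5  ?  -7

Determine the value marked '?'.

-1

The 2 known points determine the degree-1 polynomial uniquely.
Write g(s) = as + b. Substituting each data point gives a linear system:
  -a + b = 5
  a + b = -7
Solving the system yields a = -6, b = -1.
So g(s) = -6s - 1.
Then g(0) = -1.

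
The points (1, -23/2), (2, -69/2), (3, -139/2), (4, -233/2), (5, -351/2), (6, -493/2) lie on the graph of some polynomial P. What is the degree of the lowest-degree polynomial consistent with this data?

Forward differences of the values at n = 1, 2, 3, 4, 5, 6:
  P  : -23/2  -69/2  -139/2  -233/2  -351/2  -493/2
  Δ  : -23  -35  -47  -59  -71
  Δ^2: -12  -12  -12  -12
  Δ^3: 0  0  0
  Δ^4: 0  0
  Δ^5: 0
The second differences are constant (-12) and nonzero, while all higher differences vanish, so the minimal degree is 2.

2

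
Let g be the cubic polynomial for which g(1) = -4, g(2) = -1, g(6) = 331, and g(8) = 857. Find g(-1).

Using the Lagrange interpolation formula with nodes 1, 2, 6, 8:
  L_0(n) = (n - 2)(n - 6)(n - 8) / -35
  L_1(n) = (n - 1)(n - 6)(n - 8) / 24
  L_2(n) = (n - 1)(n - 2)(n - 8) / -40
  L_3(n) = (n - 1)(n - 2)(n - 6) / 84
Then g(n) = -4·L_0(n) - 1·L_1(n) + 331·L_2(n) + 857·L_3(n).
Expanding and collecting terms gives g(n) = 2n^3 - 2n^2 - 5n + 1.
Evaluating at n = -1: g(-1) = 2.

2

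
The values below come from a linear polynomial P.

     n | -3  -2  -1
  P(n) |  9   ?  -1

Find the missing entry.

4

On equispaced nodes a degree-1 polynomial has vanishing second forward difference, so
  P(-3) - 2·P(-2) + P(-1) = 0.
Substituting the known values and solving for P(-2):
  -2·P(-2) = -8
  P(-2) = 4.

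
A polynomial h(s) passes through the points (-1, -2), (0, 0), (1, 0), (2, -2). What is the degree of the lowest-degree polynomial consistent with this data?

Forward differences of the values at s = -1, 0, 1, 2:
  h  : -2  0  0  -2
  Δ  : 2  0  -2
  Δ^2: -2  -2
  Δ^3: 0
The second differences are constant (-2) and nonzero, while all higher differences vanish, so the minimal degree is 2.

2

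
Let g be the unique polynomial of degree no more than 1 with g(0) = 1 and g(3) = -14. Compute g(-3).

Using the Lagrange interpolation formula with nodes 0, 3:
  L_0(u) = (u - 3) / -3
  L_1(u) = u / 3
Then g(u) = 1·L_0(u) - 14·L_1(u).
Expanding and collecting terms gives g(u) = -5u + 1.
Evaluating at u = -3: g(-3) = 16.

16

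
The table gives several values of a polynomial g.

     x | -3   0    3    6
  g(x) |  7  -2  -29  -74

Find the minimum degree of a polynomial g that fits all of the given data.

Forward differences of the values at x = -3, 0, 3, 6:
  g  : 7  -2  -29  -74
  Δ  : -9  -27  -45
  Δ^2: -18  -18
  Δ^3: 0
The second differences are constant (-18) and nonzero, while all higher differences vanish, so the minimal degree is 2.

2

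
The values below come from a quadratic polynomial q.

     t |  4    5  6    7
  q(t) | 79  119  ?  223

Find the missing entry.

On equispaced nodes a degree-2 polynomial has vanishing third forward difference, so
  - q(4) + 3·q(5) - 3·q(6) + q(7) = 0.
Substituting the known values and solving for q(6):
  -3·q(6) = -501
  q(6) = 167.

167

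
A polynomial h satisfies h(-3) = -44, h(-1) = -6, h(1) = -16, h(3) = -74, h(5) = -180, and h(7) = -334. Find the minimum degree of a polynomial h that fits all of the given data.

Forward differences of the values at u = -3, -1, 1, 3, 5, 7:
  h  : -44  -6  -16  -74  -180  -334
  Δ  : 38  -10  -58  -106  -154
  Δ^2: -48  -48  -48  -48
  Δ^3: 0  0  0
  Δ^4: 0  0
  Δ^5: 0
The second differences are constant (-48) and nonzero, while all higher differences vanish, so the minimal degree is 2.

2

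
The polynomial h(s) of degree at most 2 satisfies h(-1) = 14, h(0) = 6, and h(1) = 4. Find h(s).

h(s) = 3s^2 - 5s + 6

Using the Lagrange interpolation formula with nodes -1, 0, 1:
  L_0(s) = s(s - 1) / 2
  L_1(s) = (s + 1)(s - 1) / -1
  L_2(s) = (s + 1)s / 2
Then h(s) = 14·L_0(s) + 6·L_1(s) + 4·L_2(s).
Expanding and collecting terms gives h(s) = 3s² - 5s + 6.
Check: h(0) = 6. ✓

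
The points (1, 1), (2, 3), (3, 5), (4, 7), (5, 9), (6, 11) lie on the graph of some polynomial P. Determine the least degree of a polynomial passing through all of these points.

1

Forward differences of the values at s = 1, 2, 3, 4, 5, 6:
  P  : 1  3  5  7  9  11
  Δ  : 2  2  2  2  2
  Δ^2: 0  0  0  0
  Δ^3: 0  0  0
  Δ^4: 0  0
  Δ^5: 0
The first differences are constant (2) and nonzero, while all higher differences vanish, so the minimal degree is 1.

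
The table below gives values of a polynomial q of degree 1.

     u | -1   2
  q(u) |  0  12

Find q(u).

Write q(u) = au + b. Substituting each data point gives a linear system:
  -a + b = 0
  2a + b = 12
Solving the system yields a = 4, b = 4.
So q(u) = 4u + 4.
Check: q(-1) = 0. ✓

q(u) = 4u + 4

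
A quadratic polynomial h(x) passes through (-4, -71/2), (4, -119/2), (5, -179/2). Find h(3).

-71/2

Using the Lagrange interpolation formula with nodes -4, 4, 5:
  L_0(x) = (x - 4)(x - 5) / 72
  L_1(x) = (x + 4)(x - 5) / -8
  L_2(x) = (x + 4)(x - 4) / 9
Then h(x) = -71/2·L_0(x) - 119/2·L_1(x) - 179/2·L_2(x).
Expanding and collecting terms gives h(x) = -3x^2 - 3x + 1/2.
Evaluating at x = 3: h(3) = -71/2.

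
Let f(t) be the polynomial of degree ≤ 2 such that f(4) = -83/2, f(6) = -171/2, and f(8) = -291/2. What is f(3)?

Using the Lagrange interpolation formula with nodes 4, 6, 8:
  L_0(t) = (t - 6)(t - 8) / 8
  L_1(t) = (t - 4)(t - 8) / -4
  L_2(t) = (t - 4)(t - 6) / 8
Then f(t) = -83/2·L_0(t) - 171/2·L_1(t) - 291/2·L_2(t).
Expanding and collecting terms gives f(t) = -2t^2 - 2t - 3/2.
Evaluating at t = 3: f(3) = -51/2.

-51/2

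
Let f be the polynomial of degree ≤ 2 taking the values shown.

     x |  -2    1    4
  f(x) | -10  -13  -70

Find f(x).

Write f(x) = ax^2 + bx + c. Substituting each data point gives a linear system:
  4a - 2b + c = -10
  a + b + c = -13
  16a + 4b + c = -70
Solving the system yields a = -3, b = -4, c = -6.
So f(x) = -3x^2 - 4x - 6.
Check: f(1) = -13. ✓

f(x) = -3x^2 - 4x - 6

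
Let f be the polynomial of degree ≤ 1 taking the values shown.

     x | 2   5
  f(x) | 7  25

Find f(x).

f(x) = 6x - 5

Using the Lagrange interpolation formula with nodes 2, 5:
  L_0(x) = (x - 5) / -3
  L_1(x) = (x - 2) / 3
Then f(x) = 7·L_0(x) + 25·L_1(x).
Expanding and collecting terms gives f(x) = 6x - 5.
Check: f(5) = 25. ✓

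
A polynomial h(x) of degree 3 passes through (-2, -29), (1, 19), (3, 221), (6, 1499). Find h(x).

h(x) = 6x^3 + 5x^2 + 3x + 5

Using the Lagrange interpolation formula with nodes -2, 1, 3, 6:
  L_0(x) = (x - 1)(x - 3)(x - 6) / -120
  L_1(x) = (x + 2)(x - 3)(x - 6) / 30
  L_2(x) = (x + 2)(x - 1)(x - 6) / -30
  L_3(x) = (x + 2)(x - 1)(x - 3) / 120
Then h(x) = -29·L_0(x) + 19·L_1(x) + 221·L_2(x) + 1499·L_3(x).
Expanding and collecting terms gives h(x) = 6x³ + 5x² + 3x + 5.
Check: h(6) = 1499. ✓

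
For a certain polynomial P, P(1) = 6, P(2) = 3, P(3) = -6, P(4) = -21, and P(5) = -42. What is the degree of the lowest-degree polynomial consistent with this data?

2

Forward differences of the values at s = 1, 2, 3, 4, 5:
  P  : 6  3  -6  -21  -42
  Δ  : -3  -9  -15  -21
  Δ^2: -6  -6  -6
  Δ^3: 0  0
  Δ^4: 0
The second differences are constant (-6) and nonzero, while all higher differences vanish, so the minimal degree is 2.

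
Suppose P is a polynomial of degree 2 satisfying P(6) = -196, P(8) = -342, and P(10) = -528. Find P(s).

P(s) = -5s^2 - 3s + 2

Write P(s) = as^2 + bs + c. Substituting each data point gives a linear system:
  36a + 6b + c = -196
  64a + 8b + c = -342
  100a + 10b + c = -528
Solving the system yields a = -5, b = -3, c = 2.
So P(s) = -5s^2 - 3s + 2.
Check: P(8) = -342. ✓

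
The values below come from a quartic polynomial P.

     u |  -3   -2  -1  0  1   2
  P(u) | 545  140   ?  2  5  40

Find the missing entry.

19

On equispaced nodes a degree-4 polynomial has vanishing fifth forward difference, so
  - P(-3) + 5·P(-2) - 10·P(-1) + 10·P(0) - 5·P(1) + P(2) = 0.
Substituting the known values and solving for P(-1):
  -10·P(-1) = -190
  P(-1) = 19.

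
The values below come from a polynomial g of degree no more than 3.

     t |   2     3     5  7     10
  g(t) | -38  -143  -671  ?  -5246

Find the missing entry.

The 4 known points determine the degree-3 polynomial uniquely.
Write g(t) = at^3 + bt^2 + ct + d. Substituting each data point gives a linear system:
  8a + 4b + 2c + d = -38
  27a + 9b + 3c + d = -143
  125a + 25b + 5c + d = -671
  1000a + 100b + 10c + d = -5246
Solving the system yields a = -5, b = -3, c = 5, d = 4.
So g(t) = -5t^3 - 3t^2 + 5t + 4.
Then g(7) = -1823.

-1823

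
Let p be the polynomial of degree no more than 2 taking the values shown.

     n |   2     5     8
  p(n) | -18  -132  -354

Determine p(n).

Write p(n) = an^2 + bn + c. Substituting each data point gives a linear system:
  4a + 2b + c = -18
  25a + 5b + c = -132
  64a + 8b + c = -354
Solving the system yields a = -6, b = 4, c = -2.
So p(n) = -6n^2 + 4n - 2.
Check: p(2) = -18. ✓

p(n) = -6n^2 + 4n - 2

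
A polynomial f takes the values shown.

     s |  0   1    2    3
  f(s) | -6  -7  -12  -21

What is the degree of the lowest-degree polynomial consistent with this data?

Forward differences of the values at s = 0, 1, 2, 3:
  f  : -6  -7  -12  -21
  Δ  : -1  -5  -9
  Δ^2: -4  -4
  Δ^3: 0
The second differences are constant (-4) and nonzero, while all higher differences vanish, so the minimal degree is 2.

2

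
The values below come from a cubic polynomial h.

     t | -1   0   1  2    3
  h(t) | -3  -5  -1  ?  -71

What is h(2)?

-15

On equispaced nodes a degree-3 polynomial has vanishing fourth forward difference, so
  h(-1) - 4·h(0) + 6·h(1) - 4·h(2) + h(3) = 0.
Substituting the known values and solving for h(2):
  -4·h(2) = 60
  h(2) = -15.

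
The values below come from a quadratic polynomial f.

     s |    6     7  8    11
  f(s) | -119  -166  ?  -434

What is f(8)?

The 3 known points determine the degree-2 polynomial uniquely.
Write f(s) = as^2 + bs + c. Substituting each data point gives a linear system:
  36a + 6b + c = -119
  49a + 7b + c = -166
  121a + 11b + c = -434
Solving the system yields a = -4, b = 5, c = -5.
So f(s) = -4s^2 + 5s - 5.
Then f(8) = -221.

-221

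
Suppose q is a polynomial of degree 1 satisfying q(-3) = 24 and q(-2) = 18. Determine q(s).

q(s) = -6s + 6

Write q(s) = as + b. Substituting each data point gives a linear system:
  -3a + b = 24
  -2a + b = 18
Solving the system yields a = -6, b = 6.
So q(s) = -6s + 6.
Check: q(-3) = 24. ✓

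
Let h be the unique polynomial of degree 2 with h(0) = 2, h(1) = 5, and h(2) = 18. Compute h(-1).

Write h(u) = au^2 + bu + c. Substituting each data point gives a linear system:
  c = 2
  a + b + c = 5
  4a + 2b + c = 18
Solving the system yields a = 5, b = -2, c = 2.
So h(u) = 5u^2 - 2u + 2.
Then h(-1) = 9.

9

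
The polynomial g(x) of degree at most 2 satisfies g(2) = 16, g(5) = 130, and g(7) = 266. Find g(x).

g(x) = 6x^2 - 4x

Write g(x) = ax^2 + bx + c. Substituting each data point gives a linear system:
  4a + 2b + c = 16
  25a + 5b + c = 130
  49a + 7b + c = 266
Solving the system yields a = 6, b = -4, c = 0.
So g(x) = 6x^2 - 4x.
Check: g(7) = 266. ✓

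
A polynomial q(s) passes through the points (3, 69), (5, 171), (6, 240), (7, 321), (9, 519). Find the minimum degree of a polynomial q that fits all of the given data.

Divided differences on the nodes 3, 5, 6, 7, 9:
  order 0: 69  171  240  321  519
  order 1: 51  69  81  99
  order 2: 6  6  6
  order 3: 0  0
  order 4: 0
The order-2 divided differences are all 6 (nonzero) and every higher order vanishes, so the data lies on a polynomial of degree exactly 2.

2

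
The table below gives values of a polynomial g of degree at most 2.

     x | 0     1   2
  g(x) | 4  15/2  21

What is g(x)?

g(x) = 5x^2 - (3/2)x + 4

Write g(x) = ax^2 + bx + c. Substituting each data point gives a linear system:
  c = 4
  a + b + c = 15/2
  4a + 2b + c = 21
Solving the system yields a = 5, b = -3/2, c = 4.
So g(x) = 5x^2 - (3/2)x + 4.
Check: g(2) = 21. ✓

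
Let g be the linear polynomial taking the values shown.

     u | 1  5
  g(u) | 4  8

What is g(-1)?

2

Write g(u) = au + b. Substituting each data point gives a linear system:
  a + b = 4
  5a + b = 8
Solving the system yields a = 1, b = 3.
So g(u) = u + 3.
Then g(-1) = 2.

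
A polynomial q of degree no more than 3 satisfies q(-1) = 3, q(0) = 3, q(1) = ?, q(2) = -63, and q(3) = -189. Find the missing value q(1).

On equispaced nodes a degree-3 polynomial has vanishing fourth forward difference, so
  q(-1) - 4·q(0) + 6·q(1) - 4·q(2) + q(3) = 0.
Substituting the known values and solving for q(1):
  6·q(1) = -54
  q(1) = -9.

-9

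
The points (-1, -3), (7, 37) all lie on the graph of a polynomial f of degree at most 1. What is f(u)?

f(u) = 5u + 2

Write f(u) = au + b. Substituting each data point gives a linear system:
  -a + b = -3
  7a + b = 37
Solving the system yields a = 5, b = 2.
So f(u) = 5u + 2.
Check: f(7) = 37. ✓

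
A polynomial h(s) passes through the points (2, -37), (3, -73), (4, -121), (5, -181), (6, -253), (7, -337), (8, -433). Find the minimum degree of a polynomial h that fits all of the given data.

Forward differences of the values at s = 2, 3, 4, 5, 6, 7, 8:
  h  : -37  -73  -121  -181  -253  -337  -433
  Δ  : -36  -48  -60  -72  -84  -96
  Δ^2: -12  -12  -12  -12  -12
  Δ^3: 0  0  0  0
  Δ^4: 0  0  0
  Δ^5: 0  0
  Δ^6: 0
The second differences are constant (-12) and nonzero, while all higher differences vanish, so the minimal degree is 2.

2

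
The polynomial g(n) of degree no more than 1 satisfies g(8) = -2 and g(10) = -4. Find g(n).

Write g(n) = an + b. Substituting each data point gives a linear system:
  8a + b = -2
  10a + b = -4
Solving the system yields a = -1, b = 6.
So g(n) = -n + 6.
Check: g(10) = -4. ✓

g(n) = -n + 6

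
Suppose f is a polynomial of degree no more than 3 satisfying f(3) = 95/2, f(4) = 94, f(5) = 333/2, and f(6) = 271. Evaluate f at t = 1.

Forward differences of the values at t = 3, 4, 5, 6:
  f  : 95/2  94  333/2  271
  Δ  : 93/2  145/2  209/2
  Δ^2: 26  32
  Δ^3: 6
The third differences are constant, confirming degree 3.
Interpolating (Newton forward form) and evaluating at t = 1 gives f(1) = 17/2.

17/2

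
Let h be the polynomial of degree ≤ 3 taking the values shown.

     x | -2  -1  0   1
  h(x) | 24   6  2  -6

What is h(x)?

h(x) = -3x^3 - 2x^2 - 3x + 2

Using the Lagrange interpolation formula with nodes -2, -1, 0, 1:
  L_0(x) = (x + 1)x(x - 1) / -6
  L_1(x) = (x + 2)x(x - 1) / 2
  L_2(x) = (x + 2)(x + 1)(x - 1) / -2
  L_3(x) = (x + 2)(x + 1)x / 6
Then h(x) = 24·L_0(x) + 6·L_1(x) + 2·L_2(x) - 6·L_3(x).
Expanding and collecting terms gives h(x) = -3x^3 - 2x^2 - 3x + 2.
Check: h(1) = -6. ✓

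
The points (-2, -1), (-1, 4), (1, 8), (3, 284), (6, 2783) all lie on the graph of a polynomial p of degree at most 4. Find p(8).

7519

Using the Lagrange interpolation formula with nodes -2, -1, 1, 3, 6:
  L_0(s) = (s + 1)(s - 1)(s - 3)(s - 6) / 120
  L_1(s) = (s + 2)(s - 1)(s - 3)(s - 6) / -56
  L_2(s) = (s + 2)(s + 1)(s - 3)(s - 6) / 60
  L_3(s) = (s + 2)(s + 1)(s - 1)(s - 6) / -120
  L_4(s) = (s + 2)(s + 1)(s - 1)(s - 3) / 840
Then p(s) = -1·L_0(s) + 4·L_1(s) + 8·L_2(s) + 284·L_3(s) + 2783·L_4(s).
Expanding and collecting terms gives p(s) = s⁴ + 6s³ + 6s² - 4s - 1.
Evaluating at s = 8: p(8) = 7519.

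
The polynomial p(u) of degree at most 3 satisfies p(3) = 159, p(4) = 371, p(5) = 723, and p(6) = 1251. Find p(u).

Write p(u) = au^3 + bu^2 + cu + d. Substituting each data point gives a linear system:
  27a + 9b + 3c + d = 159
  64a + 16b + 4c + d = 371
  125a + 25b + 5c + d = 723
  216a + 36b + 6c + d = 1251
Solving the system yields a = 6, b = -2, c = 4, d = 3.
So p(u) = 6u^3 - 2u^2 + 4u + 3.
Check: p(3) = 159. ✓

p(u) = 6u^3 - 2u^2 + 4u + 3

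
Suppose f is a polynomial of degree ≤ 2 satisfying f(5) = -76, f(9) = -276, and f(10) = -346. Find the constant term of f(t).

Write f(t) = at^2 + bt + c. Substituting each data point gives a linear system:
  25a + 5b + c = -76
  81a + 9b + c = -276
  100a + 10b + c = -346
Solving the system yields a = -4, b = 6, c = -6.
So f(t) = -4t^2 + 6t - 6.
The constant term is -6.

-6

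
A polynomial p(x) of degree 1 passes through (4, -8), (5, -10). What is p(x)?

Write p(x) = ax + b. Substituting each data point gives a linear system:
  4a + b = -8
  5a + b = -10
Solving the system yields a = -2, b = 0.
So p(x) = -2x.
Check: p(4) = -8. ✓

p(x) = -2x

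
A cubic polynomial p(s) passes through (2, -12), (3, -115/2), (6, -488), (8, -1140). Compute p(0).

4

Write p(s) = as^3 + bs^2 + cs + d. Substituting each data point gives a linear system:
  8a + 4b + 2c + d = -12
  27a + 9b + 3c + d = -115/2
  216a + 36b + 6c + d = -488
  512a + 64b + 8c + d = -1140
Solving the system yields a = -2, b = -5/2, c = 5, d = 4.
So p(s) = -2s^3 - (5/2)s^2 + 5s + 4.
Then p(0) = 4.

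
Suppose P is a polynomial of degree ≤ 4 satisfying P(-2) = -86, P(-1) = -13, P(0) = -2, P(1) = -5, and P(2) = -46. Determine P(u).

P(u) = -3u^4 + 2u^3 - 4u^2 + 2u - 2

Write P(u) = au^4 + bu^3 + cu^2 + du + e. Substituting each data point gives a linear system:
  16a - 8b + 4c - 2d + e = -86
  a - b + c - d + e = -13
  e = -2
  a + b + c + d + e = -5
  16a + 8b + 4c + 2d + e = -46
Solving the system yields a = -3, b = 2, c = -4, d = 2, e = -2.
So P(u) = -3u^4 + 2u^3 - 4u^2 + 2u - 2.
Check: P(2) = -46. ✓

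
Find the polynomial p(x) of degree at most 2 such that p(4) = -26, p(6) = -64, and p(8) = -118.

p(x) = -2x^2 + x + 2

Write p(x) = ax^2 + bx + c. Substituting each data point gives a linear system:
  16a + 4b + c = -26
  36a + 6b + c = -64
  64a + 8b + c = -118
Solving the system yields a = -2, b = 1, c = 2.
So p(x) = -2x^2 + x + 2.
Check: p(8) = -118. ✓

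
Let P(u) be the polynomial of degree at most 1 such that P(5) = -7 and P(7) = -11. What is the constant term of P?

3

Write P(u) = au + b. Substituting each data point gives a linear system:
  5a + b = -7
  7a + b = -11
Solving the system yields a = -2, b = 3.
So P(u) = -2u + 3.
The constant term is 3.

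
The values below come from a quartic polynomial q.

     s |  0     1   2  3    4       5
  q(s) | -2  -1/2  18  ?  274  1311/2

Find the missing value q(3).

On equispaced nodes a degree-4 polynomial has vanishing fifth forward difference, so
  - q(0) + 5·q(1) - 10·q(2) + 10·q(3) - 5·q(4) + q(5) = 0.
Substituting the known values and solving for q(3):
  10·q(3) = 895
  q(3) = 179/2.

179/2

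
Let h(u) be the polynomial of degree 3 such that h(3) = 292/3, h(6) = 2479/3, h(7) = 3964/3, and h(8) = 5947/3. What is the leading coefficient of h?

Write h(u) = au^3 + bu^2 + cu + d. Substituting each data point gives a linear system:
  27a + 9b + 3c + d = 292/3
  216a + 36b + 6c + d = 2479/3
  343a + 49b + 7c + d = 3964/3
  512a + 64b + 8c + d = 5947/3
Solving the system yields a = 4, b = -1, c = 0, d = -5/3.
So h(u) = 4u³ - u² - 5/3.
The leading coefficient is 4.

4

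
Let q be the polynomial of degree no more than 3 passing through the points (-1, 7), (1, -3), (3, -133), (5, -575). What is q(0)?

Forward differences of the values at x = -1, 1, 3, 5:
  q  : 7  -3  -133  -575
  Δ  : -10  -130  -442
  Δ^2: -120  -312
  Δ^3: -192
The third differences are constant, confirming degree 3.
Interpolating (Newton forward form) and evaluating at x = 0 gives q(0) = 5.

5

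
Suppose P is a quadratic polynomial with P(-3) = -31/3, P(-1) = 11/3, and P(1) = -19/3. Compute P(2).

Using the Lagrange interpolation formula with nodes -3, -1, 1:
  L_0(x) = (x + 1)(x - 1) / 8
  L_1(x) = (x + 3)(x - 1) / -4
  L_2(x) = (x + 3)(x + 1) / 8
Then P(x) = -31/3·L_0(x) + 11/3·L_1(x) - 19/3·L_2(x).
Expanding and collecting terms gives P(x) = -3x² - 5x + 5/3.
Evaluating at x = 2: P(2) = -61/3.

-61/3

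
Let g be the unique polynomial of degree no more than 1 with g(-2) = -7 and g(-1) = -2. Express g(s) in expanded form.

g(s) = 5s + 3

Write g(s) = as + b. Substituting each data point gives a linear system:
  -2a + b = -7
  -a + b = -2
Solving the system yields a = 5, b = 3.
So g(s) = 5s + 3.
Check: g(-2) = -7. ✓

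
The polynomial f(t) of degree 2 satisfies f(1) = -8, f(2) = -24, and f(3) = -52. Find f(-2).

-32

Using the Lagrange interpolation formula with nodes 1, 2, 3:
  L_0(t) = (t - 2)(t - 3) / 2
  L_1(t) = (t - 1)(t - 3) / -1
  L_2(t) = (t - 1)(t - 2) / 2
Then f(t) = -8·L_0(t) - 24·L_1(t) - 52·L_2(t).
Expanding and collecting terms gives f(t) = -6t² + 2t - 4.
Evaluating at t = -2: f(-2) = -32.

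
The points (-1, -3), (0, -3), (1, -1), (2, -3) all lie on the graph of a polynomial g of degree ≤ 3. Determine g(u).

g(u) = -u^3 + u^2 + 2u - 3

Write g(u) = au^3 + bu^2 + cu + d. Substituting each data point gives a linear system:
  -a + b - c + d = -3
  d = -3
  a + b + c + d = -1
  8a + 4b + 2c + d = -3
Solving the system yields a = -1, b = 1, c = 2, d = -3.
So g(u) = -u³ + u² + 2u - 3.
Check: g(1) = -1. ✓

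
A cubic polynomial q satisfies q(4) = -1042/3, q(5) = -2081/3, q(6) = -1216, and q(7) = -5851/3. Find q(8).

-8798/3

Forward differences of the values at t = 4, 5, 6, 7:
  q  : -1042/3  -2081/3  -1216  -5851/3
  Δ  : -1039/3  -1567/3  -2203/3
  Δ^2: -176  -212
  Δ^3: -36
The third differences are constant, confirming degree 3.
Interpolating (Newton forward form) and evaluating at t = 8 gives q(8) = -8798/3.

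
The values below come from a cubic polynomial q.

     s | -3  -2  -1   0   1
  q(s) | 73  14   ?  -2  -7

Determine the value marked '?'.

The 4 known points determine the degree-3 polynomial uniquely.
Write q(s) = as^3 + bs^2 + cs + d. Substituting each data point gives a linear system:
  -27a + 9b - 3c + d = 73
  -8a + 4b - 2c + d = 14
  d = -2
  a + b + c + d = -7
Solving the system yields a = -4, b = -3, c = 2, d = -2.
So q(s) = -4s^3 - 3s^2 + 2s - 2.
Then q(-1) = -3.

-3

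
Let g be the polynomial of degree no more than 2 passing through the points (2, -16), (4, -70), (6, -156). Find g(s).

Write g(s) = as^2 + bs + c. Substituting each data point gives a linear system:
  4a + 2b + c = -16
  16a + 4b + c = -70
  36a + 6b + c = -156
Solving the system yields a = -4, b = -3, c = 6.
So g(s) = -4s^2 - 3s + 6.
Check: g(2) = -16. ✓

g(s) = -4s^2 - 3s + 6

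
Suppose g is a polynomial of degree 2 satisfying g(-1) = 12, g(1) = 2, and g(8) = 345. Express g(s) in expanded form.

g(s) = 6s^2 - 5s + 1

Using the Lagrange interpolation formula with nodes -1, 1, 8:
  L_0(s) = (s - 1)(s - 8) / 18
  L_1(s) = (s + 1)(s - 8) / -14
  L_2(s) = (s + 1)(s - 1) / 63
Then g(s) = 12·L_0(s) + 2·L_1(s) + 345·L_2(s).
Expanding and collecting terms gives g(s) = 6s^2 - 5s + 1.
Check: g(1) = 2. ✓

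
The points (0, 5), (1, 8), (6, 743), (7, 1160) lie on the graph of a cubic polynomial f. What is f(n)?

f(n) = 3n^3 + 3n^2 - 3n + 5

Using the Lagrange interpolation formula with nodes 0, 1, 6, 7:
  L_0(n) = (n - 1)(n - 6)(n - 7) / -42
  L_1(n) = n(n - 6)(n - 7) / 30
  L_2(n) = n(n - 1)(n - 7) / -30
  L_3(n) = n(n - 1)(n - 6) / 42
Then f(n) = 5·L_0(n) + 8·L_1(n) + 743·L_2(n) + 1160·L_3(n).
Expanding and collecting terms gives f(n) = 3n^3 + 3n^2 - 3n + 5.
Check: f(0) = 5. ✓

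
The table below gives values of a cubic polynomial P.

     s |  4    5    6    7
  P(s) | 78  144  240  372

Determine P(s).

Using the Lagrange interpolation formula with nodes 4, 5, 6, 7:
  L_0(s) = (s - 5)(s - 6)(s - 7) / -6
  L_1(s) = (s - 4)(s - 6)(s - 7) / 2
  L_2(s) = (s - 4)(s - 5)(s - 7) / -2
  L_3(s) = (s - 4)(s - 5)(s - 6) / 6
Then P(s) = 78·L_0(s) + 144·L_1(s) + 240·L_2(s) + 372·L_3(s).
Expanding and collecting terms gives P(s) = s^3 + 5s - 6.
Check: P(4) = 78. ✓

P(s) = s^3 + 5s - 6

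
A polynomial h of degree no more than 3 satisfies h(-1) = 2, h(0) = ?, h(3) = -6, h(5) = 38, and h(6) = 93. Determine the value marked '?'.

3

The 4 known points determine the degree-3 polynomial uniquely.
Write h(u) = au^3 + bu^2 + cu + d. Substituting each data point gives a linear system:
  -a + b - c + d = 2
  27a + 9b + 3c + d = -6
  125a + 25b + 5c + d = 38
  216a + 36b + 6c + d = 93
Solving the system yields a = 1, b = -3, c = -3, d = 3.
So h(u) = u³ - 3u² - 3u + 3.
Then h(0) = 3.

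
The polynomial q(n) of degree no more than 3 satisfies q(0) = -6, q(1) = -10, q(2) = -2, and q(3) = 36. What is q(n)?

Write q(n) = an^3 + bn^2 + cn + d. Substituting each data point gives a linear system:
  d = -6
  a + b + c + d = -10
  8a + 4b + 2c + d = -2
  27a + 9b + 3c + d = 36
Solving the system yields a = 3, b = -3, c = -4, d = -6.
So q(n) = 3n^3 - 3n^2 - 4n - 6.
Check: q(3) = 36. ✓

q(n) = 3n^3 - 3n^2 - 4n - 6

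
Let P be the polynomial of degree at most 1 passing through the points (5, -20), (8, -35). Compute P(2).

Using the Lagrange interpolation formula with nodes 5, 8:
  L_0(x) = (x - 8) / -3
  L_1(x) = (x - 5) / 3
Then P(x) = -20·L_0(x) - 35·L_1(x).
Expanding and collecting terms gives P(x) = -5x + 5.
Evaluating at x = 2: P(2) = -5.

-5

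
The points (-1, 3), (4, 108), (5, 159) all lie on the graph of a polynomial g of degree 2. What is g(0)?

Write g(u) = au^2 + bu + c. Substituting each data point gives a linear system:
  a - b + c = 3
  16a + 4b + c = 108
  25a + 5b + c = 159
Solving the system yields a = 5, b = 6, c = 4.
So g(u) = 5u² + 6u + 4.
Then g(0) = 4.

4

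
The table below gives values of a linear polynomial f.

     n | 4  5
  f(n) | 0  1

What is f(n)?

Write f(n) = an + b. Substituting each data point gives a linear system:
  4a + b = 0
  5a + b = 1
Solving the system yields a = 1, b = -4.
So f(n) = n - 4.
Check: f(5) = 1. ✓

f(n) = n - 4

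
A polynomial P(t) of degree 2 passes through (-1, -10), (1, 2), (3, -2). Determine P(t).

Write P(t) = at^2 + bt + c. Substituting each data point gives a linear system:
  a - b + c = -10
  a + b + c = 2
  9a + 3b + c = -2
Solving the system yields a = -2, b = 6, c = -2.
So P(t) = -2t² + 6t - 2.
Check: P(1) = 2. ✓

P(t) = -2t^2 + 6t - 2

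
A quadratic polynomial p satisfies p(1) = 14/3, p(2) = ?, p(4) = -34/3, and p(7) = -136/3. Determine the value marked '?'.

The 3 known points determine the degree-2 polynomial uniquely.
Write p(x) = ax^2 + bx + c. Substituting each data point gives a linear system:
  a + b + c = 14/3
  16a + 4b + c = -34/3
  49a + 7b + c = -136/3
Solving the system yields a = -1, b = -1/3, c = 6.
So p(x) = -x^2 - (1/3)x + 6.
Then p(2) = 4/3.

4/3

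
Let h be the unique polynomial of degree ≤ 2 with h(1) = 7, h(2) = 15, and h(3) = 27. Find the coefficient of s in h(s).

Write h(s) = as^2 + bs + c. Substituting each data point gives a linear system:
  a + b + c = 7
  4a + 2b + c = 15
  9a + 3b + c = 27
Solving the system yields a = 2, b = 2, c = 3.
So h(s) = 2s^2 + 2s + 3.
The coefficient of s is 2.

2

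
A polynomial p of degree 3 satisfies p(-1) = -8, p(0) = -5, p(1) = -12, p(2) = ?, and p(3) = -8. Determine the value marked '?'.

-17

The 4 known points determine the degree-3 polynomial uniquely.
Write p(t) = at^3 + bt^2 + ct + d. Substituting each data point gives a linear system:
  -a + b - c + d = -8
  d = -5
  a + b + c + d = -12
  27a + 9b + 3c + d = -8
Solving the system yields a = 2, b = -5, c = -4, d = -5.
So p(t) = 2t^3 - 5t^2 - 4t - 5.
Then p(2) = -17.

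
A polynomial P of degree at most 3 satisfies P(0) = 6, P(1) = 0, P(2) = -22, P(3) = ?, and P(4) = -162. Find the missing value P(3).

-72

On equispaced nodes a degree-3 polynomial has vanishing fourth forward difference, so
  P(0) - 4·P(1) + 6·P(2) - 4·P(3) + P(4) = 0.
Substituting the known values and solving for P(3):
  -4·P(3) = 288
  P(3) = -72.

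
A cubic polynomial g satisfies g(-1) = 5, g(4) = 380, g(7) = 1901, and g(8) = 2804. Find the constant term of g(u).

Write g(u) = au^3 + bu^2 + cu + d. Substituting each data point gives a linear system:
  -a + b - c + d = 5
  64a + 16b + 4c + d = 380
  343a + 49b + 7c + d = 1901
  512a + 64b + 8c + d = 2804
Solving the system yields a = 5, b = 4, c = -2, d = 4.
So g(u) = 5u^3 + 4u^2 - 2u + 4.
The constant term is 4.

4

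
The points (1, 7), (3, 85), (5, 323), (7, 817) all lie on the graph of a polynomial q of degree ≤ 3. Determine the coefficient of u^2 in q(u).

Write q(u) = au^3 + bu^2 + cu + d. Substituting each data point gives a linear system:
  a + b + c + d = 7
  27a + 9b + 3c + d = 85
  125a + 25b + 5c + d = 323
  343a + 49b + 7c + d = 817
Solving the system yields a = 2, b = 2, c = 5, d = -2.
So q(u) = 2u^3 + 2u^2 + 5u - 2.
The coefficient of u^2 is 2.

2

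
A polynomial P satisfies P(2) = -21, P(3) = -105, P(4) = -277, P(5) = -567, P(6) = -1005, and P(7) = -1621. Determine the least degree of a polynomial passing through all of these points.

Forward differences of the values at x = 2, 3, 4, 5, 6, 7:
  P  : -21  -105  -277  -567  -1005  -1621
  Δ  : -84  -172  -290  -438  -616
  Δ^2: -88  -118  -148  -178
  Δ^3: -30  -30  -30
  Δ^4: 0  0
  Δ^5: 0
The third differences are constant (-30) and nonzero, while all higher differences vanish, so the minimal degree is 3.

3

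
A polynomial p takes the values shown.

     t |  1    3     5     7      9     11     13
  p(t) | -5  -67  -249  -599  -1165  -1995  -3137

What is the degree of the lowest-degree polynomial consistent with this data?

3

Forward differences of the values at t = 1, 3, 5, 7, 9, 11, 13:
  p  : -5  -67  -249  -599  -1165  -1995  -3137
  Δ  : -62  -182  -350  -566  -830  -1142
  Δ^2: -120  -168  -216  -264  -312
  Δ^3: -48  -48  -48  -48
  Δ^4: 0  0  0
  Δ^5: 0  0
  Δ^6: 0
The third differences are constant (-48) and nonzero, while all higher differences vanish, so the minimal degree is 3.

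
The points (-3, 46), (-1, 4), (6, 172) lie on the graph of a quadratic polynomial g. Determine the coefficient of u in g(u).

Write g(u) = au^2 + bu + c. Substituting each data point gives a linear system:
  9a - 3b + c = 46
  a - b + c = 4
  36a + 6b + c = 172
Solving the system yields a = 5, b = -1, c = -2.
So g(u) = 5u^2 - u - 2.
The coefficient of u is -1.

-1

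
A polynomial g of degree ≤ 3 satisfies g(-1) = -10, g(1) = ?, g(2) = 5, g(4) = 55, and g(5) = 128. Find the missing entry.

The 4 known points determine the degree-3 polynomial uniquely.
Write g(u) = au^3 + bu^2 + cu + d. Substituting each data point gives a linear system:
  -a + b - c + d = -10
  8a + 4b + 2c + d = 5
  64a + 16b + 4c + d = 55
  125a + 25b + 5c + d = 128
Solving the system yields a = 2, b = -6, c = 5, d = 3.
So g(u) = 2u^3 - 6u^2 + 5u + 3.
Then g(1) = 4.

4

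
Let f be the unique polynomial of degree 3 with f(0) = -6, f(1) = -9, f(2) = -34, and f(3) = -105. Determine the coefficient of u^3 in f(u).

-4

Write f(u) = au^3 + bu^2 + cu + d. Substituting each data point gives a linear system:
  d = -6
  a + b + c + d = -9
  8a + 4b + 2c + d = -34
  27a + 9b + 3c + d = -105
Solving the system yields a = -4, b = 1, c = 0, d = -6.
So f(u) = -4u³ + u² - 6.
The leading coefficient is -4.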